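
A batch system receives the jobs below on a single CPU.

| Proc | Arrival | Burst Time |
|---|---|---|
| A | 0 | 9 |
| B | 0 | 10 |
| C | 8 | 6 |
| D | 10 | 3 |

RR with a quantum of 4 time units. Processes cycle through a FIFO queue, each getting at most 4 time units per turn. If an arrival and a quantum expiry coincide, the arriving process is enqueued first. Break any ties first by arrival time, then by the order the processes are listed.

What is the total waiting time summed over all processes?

Gantt: | A 0-4 | B 4-8 | A 8-12 | C 12-16 | B 16-20 | D 20-23 | A 23-24 | C 24-26 | B 26-28 |
Completion: A=24  B=28  C=26  D=23
Turnaround (C−A): A=24  B=28  C=18  D=13
Waiting = turnaround − burst: A=15, B=18, C=12, D=10
Total waiting = 15 + 18 + 12 + 10 = 55

55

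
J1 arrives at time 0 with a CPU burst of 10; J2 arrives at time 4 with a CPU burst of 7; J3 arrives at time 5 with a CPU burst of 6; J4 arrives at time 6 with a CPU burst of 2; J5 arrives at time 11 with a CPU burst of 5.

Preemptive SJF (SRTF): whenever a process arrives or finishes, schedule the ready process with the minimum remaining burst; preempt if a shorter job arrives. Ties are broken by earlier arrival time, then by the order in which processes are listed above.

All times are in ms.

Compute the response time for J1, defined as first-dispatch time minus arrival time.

Timeline: | J1 0-6 | J4 6-8 | J1 8-12 | J5 12-17 | J3 17-23 | J2 23-30 |
Completion: J1=12  J2=30  J3=23  J4=8  J5=17
Turnaround (C−A): J1=12  J2=26  J3=18  J4=2  J5=6
Response(J1) = first start − arrival = 0 − 0 = 0

0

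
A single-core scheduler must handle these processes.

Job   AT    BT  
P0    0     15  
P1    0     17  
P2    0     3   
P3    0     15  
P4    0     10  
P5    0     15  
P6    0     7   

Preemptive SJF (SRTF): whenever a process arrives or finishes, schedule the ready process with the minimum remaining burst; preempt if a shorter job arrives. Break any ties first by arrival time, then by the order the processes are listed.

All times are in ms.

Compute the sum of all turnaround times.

Schedule: | P2 0-3 | P6 3-10 | P4 10-20 | P0 20-35 | P3 35-50 | P5 50-65 | P1 65-82 |
Completion: P0=35  P1=82  P2=3  P3=50  P4=20  P5=65  P6=10
Turnaround (C−A): P0=35  P1=82  P2=3  P3=50  P4=20  P5=65  P6=10
Turnaround = completion − arrival: P0=35, P1=82, P2=3, P3=50, P4=20, P5=65, P6=10
Total turnaround = 35 + 82 + 3 + 50 + 20 + 65 + 10 = 265

265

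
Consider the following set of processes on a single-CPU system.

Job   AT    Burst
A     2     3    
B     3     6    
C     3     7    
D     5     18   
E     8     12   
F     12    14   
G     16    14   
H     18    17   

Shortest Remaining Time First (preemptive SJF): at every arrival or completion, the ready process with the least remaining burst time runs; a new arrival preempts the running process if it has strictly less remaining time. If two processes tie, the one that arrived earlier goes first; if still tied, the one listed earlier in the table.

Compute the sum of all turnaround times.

Timeline: | idle 0-2 | A 2-5 | B 5-11 | C 11-18 | E 18-30 | F 30-44 | G 44-58 | H 58-75 | D 75-93 |
Completion: A=5  B=11  C=18  D=93  E=30  F=44  G=58  H=75
Turnaround (C−A): A=3  B=8  C=15  D=88  E=22  F=32  G=42  H=57
Turnaround = completion − arrival: A=3, B=8, C=15, D=88, E=22, F=32, G=42, H=57
Total turnaround = 3 + 8 + 15 + 88 + 22 + 32 + 42 + 57 = 267

267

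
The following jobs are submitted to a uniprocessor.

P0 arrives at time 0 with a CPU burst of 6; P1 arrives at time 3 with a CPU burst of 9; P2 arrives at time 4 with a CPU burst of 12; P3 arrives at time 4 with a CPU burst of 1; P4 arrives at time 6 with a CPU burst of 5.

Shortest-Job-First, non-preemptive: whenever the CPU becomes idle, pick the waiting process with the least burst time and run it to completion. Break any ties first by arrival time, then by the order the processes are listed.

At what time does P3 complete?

7

Gantt: | P0 0-6 | P3 6-7 | P4 7-12 | P1 12-21 | P2 21-33 |
Completion: P0=6  P1=21  P2=33  P3=7  P4=12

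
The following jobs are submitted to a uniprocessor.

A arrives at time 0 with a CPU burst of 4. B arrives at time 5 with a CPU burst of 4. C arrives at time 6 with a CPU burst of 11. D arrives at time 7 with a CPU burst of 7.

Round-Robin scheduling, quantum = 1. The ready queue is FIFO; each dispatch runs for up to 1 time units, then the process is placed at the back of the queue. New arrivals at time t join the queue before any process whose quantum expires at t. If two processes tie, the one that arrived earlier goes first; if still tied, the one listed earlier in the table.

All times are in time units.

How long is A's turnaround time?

Schedule: | A 0-4 | idle 4-5 | B 5-6 | C 6-7 | B 7-8 | D 8-9 | C 9-10 | B 10-11 | D 11-12 | C 12-13 | B 13-14 | D 14-15 | C 15-16 | D 16-17 | C 17-18 | D 18-19 | C 19-20 | D 20-21 | C 21-22 | D 22-23 | C 23-27 |
Completion: A=4  B=14  C=27  D=23
Turnaround(A) = completion − arrival = 4 − 0 = 4

4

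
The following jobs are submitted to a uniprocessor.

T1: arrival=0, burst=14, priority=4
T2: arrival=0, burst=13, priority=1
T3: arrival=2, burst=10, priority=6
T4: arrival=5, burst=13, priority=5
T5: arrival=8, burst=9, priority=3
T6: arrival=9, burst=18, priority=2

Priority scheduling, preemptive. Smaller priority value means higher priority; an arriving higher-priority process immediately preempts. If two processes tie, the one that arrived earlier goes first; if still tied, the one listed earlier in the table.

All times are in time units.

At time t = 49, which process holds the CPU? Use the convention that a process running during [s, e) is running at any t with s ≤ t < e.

T1

Schedule: | T2 0-13 | T6 13-31 | T5 31-40 | T1 40-54 | T4 54-67 | T3 67-77 |
Completion: T1=54  T2=13  T3=77  T4=67  T5=40  T6=31
Turnaround (C−A): T1=54  T2=13  T3=75  T4=62  T5=32  T6=22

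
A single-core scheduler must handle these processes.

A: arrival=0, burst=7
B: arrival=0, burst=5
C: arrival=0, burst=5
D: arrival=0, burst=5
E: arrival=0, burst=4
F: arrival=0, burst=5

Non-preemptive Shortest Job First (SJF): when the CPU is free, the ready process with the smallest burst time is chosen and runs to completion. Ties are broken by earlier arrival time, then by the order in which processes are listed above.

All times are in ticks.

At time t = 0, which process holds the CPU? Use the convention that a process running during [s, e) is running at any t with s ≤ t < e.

Schedule: | E 0-4 | B 4-9 | C 9-14 | D 14-19 | F 19-24 | A 24-31 |
Completion: A=31  B=9  C=14  D=19  E=4  F=24

E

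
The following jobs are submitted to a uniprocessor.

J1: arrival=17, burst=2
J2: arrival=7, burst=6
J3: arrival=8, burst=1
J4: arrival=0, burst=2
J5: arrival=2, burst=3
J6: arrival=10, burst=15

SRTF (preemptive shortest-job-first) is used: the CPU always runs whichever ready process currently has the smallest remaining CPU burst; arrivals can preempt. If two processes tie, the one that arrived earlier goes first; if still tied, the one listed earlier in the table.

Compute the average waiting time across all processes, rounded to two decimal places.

Gantt: | J4 0-2 | J5 2-5 | idle 5-7 | J2 7-8 | J3 8-9 | J2 9-14 | J6 14-17 | J1 17-19 | J6 19-31 |
Completion: J1=19  J2=14  J3=9  J4=2  J5=5  J6=31
Turnaround (C−A): J1=2  J2=7  J3=1  J4=2  J5=3  J6=21
Waiting times: J1=0, J2=1, J3=0, J4=0, J5=0, J6=6
Average waiting = (0+1+0+0+0+6) / 6 = 7/6 = 1.17

1.17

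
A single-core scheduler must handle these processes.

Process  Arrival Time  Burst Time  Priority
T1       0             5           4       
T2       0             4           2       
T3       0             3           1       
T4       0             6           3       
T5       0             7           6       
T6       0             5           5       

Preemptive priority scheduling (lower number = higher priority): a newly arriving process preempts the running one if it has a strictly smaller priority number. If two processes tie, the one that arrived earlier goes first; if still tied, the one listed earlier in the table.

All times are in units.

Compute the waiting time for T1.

Schedule: | T3 0-3 | T2 3-7 | T4 7-13 | T1 13-18 | T6 18-23 | T5 23-30 |
Completion: T1=18  T2=7  T3=3  T4=13  T5=30  T6=23
Waiting(T1) = turnaround − burst = 18 − 5 = 13

13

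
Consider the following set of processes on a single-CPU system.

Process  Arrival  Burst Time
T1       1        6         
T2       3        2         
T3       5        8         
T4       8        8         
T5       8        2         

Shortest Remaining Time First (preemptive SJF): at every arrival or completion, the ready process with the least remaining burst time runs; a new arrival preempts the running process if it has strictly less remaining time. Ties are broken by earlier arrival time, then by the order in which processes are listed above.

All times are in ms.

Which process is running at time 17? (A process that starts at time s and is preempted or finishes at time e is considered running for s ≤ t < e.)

T3

Gantt: | idle 0-1 | T1 1-3 | T2 3-5 | T1 5-9 | T5 9-11 | T3 11-19 | T4 19-27 |
Completion: T1=9  T2=5  T3=19  T4=27  T5=11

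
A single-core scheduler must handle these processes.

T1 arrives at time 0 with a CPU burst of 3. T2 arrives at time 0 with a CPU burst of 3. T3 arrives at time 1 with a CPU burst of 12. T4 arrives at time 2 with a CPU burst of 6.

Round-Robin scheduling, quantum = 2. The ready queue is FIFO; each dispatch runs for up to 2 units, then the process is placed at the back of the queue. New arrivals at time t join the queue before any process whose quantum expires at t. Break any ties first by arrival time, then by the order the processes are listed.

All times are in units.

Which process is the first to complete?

T1

Gantt: | T1 0-2 | T2 2-4 | T3 4-6 | T4 6-8 | T1 8-9 | T2 9-10 | T3 10-12 | T4 12-14 | T3 14-16 | T4 16-18 | T3 18-24 |
Completion: T1=9  T2=10  T3=24  T4=18
Finish order: T1 → T2 → T4 → T3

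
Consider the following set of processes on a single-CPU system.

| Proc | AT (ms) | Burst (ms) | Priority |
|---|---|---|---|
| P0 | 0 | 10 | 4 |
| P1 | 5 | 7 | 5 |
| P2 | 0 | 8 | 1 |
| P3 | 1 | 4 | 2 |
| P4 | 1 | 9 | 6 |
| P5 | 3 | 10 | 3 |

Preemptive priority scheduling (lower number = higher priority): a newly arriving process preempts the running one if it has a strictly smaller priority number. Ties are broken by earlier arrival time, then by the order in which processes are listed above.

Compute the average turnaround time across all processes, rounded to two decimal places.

25.17

Timeline: | P2 0-8 | P3 8-12 | P5 12-22 | P0 22-32 | P1 32-39 | P4 39-48 |
Completion: P0=32  P1=39  P2=8  P3=12  P4=48  P5=22
Turnaround (C−A): P0=32  P1=34  P2=8  P3=11  P4=47  P5=19
Turnaround times: P0=32, P1=34, P2=8, P3=11, P4=47, P5=19
Average turnaround = (32+34+8+11+47+19) / 6 = 151/6 = 25.17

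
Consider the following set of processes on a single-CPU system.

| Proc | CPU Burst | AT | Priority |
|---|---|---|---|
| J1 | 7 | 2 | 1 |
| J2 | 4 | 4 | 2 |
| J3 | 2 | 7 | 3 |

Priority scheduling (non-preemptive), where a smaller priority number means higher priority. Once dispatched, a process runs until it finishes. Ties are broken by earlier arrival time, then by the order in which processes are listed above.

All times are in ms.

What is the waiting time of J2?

5

Schedule: | idle 0-2 | J1 2-9 | J2 9-13 | J3 13-15 |
Completion: J1=9  J2=13  J3=15
Waiting(J2) = turnaround − burst = 9 − 4 = 5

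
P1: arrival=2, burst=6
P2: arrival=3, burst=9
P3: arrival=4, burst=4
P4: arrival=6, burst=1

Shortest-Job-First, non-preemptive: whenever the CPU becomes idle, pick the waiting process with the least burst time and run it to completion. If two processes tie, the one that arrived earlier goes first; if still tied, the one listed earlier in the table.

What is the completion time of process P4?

9

Timeline: | idle 0-2 | P1 2-8 | P4 8-9 | P3 9-13 | P2 13-22 |
Completion: P1=8  P2=22  P3=13  P4=9
Turnaround (C−A): P1=6  P2=19  P3=9  P4=3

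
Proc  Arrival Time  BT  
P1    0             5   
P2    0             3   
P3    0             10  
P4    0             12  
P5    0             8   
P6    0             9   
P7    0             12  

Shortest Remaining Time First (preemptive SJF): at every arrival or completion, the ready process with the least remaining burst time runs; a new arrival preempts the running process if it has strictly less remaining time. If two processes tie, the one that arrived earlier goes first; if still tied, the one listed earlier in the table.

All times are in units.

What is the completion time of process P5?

Timeline: | P2 0-3 | P1 3-8 | P5 8-16 | P6 16-25 | P3 25-35 | P4 35-47 | P7 47-59 |
Completion: P1=8  P2=3  P3=35  P4=47  P5=16  P6=25  P7=59
Turnaround (C−A): P1=8  P2=3  P3=35  P4=47  P5=16  P6=25  P7=59

16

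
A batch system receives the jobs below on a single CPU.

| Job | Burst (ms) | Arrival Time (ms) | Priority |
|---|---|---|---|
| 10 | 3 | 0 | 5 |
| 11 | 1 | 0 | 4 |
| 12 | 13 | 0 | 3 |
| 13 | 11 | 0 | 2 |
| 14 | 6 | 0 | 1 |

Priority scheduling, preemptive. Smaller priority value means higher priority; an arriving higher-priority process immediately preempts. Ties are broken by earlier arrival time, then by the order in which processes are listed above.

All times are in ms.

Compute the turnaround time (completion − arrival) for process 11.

Gantt: | 14 0-6 | 13 6-17 | 12 17-30 | 11 30-31 | 10 31-34 |
Completion: 10=34  11=31  12=30  13=17  14=6
Turnaround (C−A): 10=34  11=31  12=30  13=17  14=6
Turnaround(11) = completion − arrival = 31 − 0 = 31

31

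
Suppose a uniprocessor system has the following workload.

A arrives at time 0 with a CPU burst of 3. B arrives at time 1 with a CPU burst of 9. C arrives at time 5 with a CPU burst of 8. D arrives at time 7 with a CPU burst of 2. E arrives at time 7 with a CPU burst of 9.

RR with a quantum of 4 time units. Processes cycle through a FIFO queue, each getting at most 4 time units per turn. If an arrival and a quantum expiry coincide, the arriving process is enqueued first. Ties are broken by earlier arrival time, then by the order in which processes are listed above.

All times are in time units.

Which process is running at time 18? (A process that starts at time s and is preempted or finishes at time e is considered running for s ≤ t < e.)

Timeline: | A 0-3 | B 3-7 | C 7-11 | D 11-13 | E 13-17 | B 17-21 | C 21-25 | E 25-29 | B 29-30 | E 30-31 |
Completion: A=3  B=30  C=25  D=13  E=31

B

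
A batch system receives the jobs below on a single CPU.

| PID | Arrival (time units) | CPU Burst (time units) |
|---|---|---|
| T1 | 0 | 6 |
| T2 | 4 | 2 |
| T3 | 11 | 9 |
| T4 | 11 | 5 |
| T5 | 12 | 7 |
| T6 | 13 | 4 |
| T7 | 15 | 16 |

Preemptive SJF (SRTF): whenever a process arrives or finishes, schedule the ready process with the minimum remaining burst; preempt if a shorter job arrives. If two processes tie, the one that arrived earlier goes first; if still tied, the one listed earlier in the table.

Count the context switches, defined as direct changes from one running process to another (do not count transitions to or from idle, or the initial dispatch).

5

Timeline: | T1 0-6 | T2 6-8 | idle 8-11 | T4 11-16 | T6 16-20 | T5 20-27 | T3 27-36 | T7 36-52 |
Completion: T1=6  T2=8  T3=36  T4=16  T5=27  T6=20  T7=52
Turnaround (C−A): T1=6  T2=4  T3=25  T4=5  T5=15  T6=7  T7=37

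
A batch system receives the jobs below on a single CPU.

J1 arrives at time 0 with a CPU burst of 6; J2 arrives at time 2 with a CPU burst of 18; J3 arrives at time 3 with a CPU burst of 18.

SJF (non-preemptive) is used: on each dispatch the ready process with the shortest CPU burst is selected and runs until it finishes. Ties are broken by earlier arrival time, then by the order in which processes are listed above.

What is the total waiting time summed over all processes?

25

Timeline: | J1 0-6 | J2 6-24 | J3 24-42 |
Completion: J1=6  J2=24  J3=42
Turnaround (C−A): J1=6  J2=22  J3=39
Waiting = turnaround − burst: J1=0, J2=4, J3=21
Total waiting = 0 + 4 + 21 = 25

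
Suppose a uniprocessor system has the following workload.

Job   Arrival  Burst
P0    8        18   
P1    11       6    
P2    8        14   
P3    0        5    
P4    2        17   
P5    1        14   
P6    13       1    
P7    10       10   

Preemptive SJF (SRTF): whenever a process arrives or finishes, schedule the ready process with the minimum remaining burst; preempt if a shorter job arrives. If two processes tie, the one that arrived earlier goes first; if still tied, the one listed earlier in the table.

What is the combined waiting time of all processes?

Timeline: | P3 0-5 | P5 5-11 | P1 11-13 | P6 13-14 | P1 14-18 | P5 18-26 | P7 26-36 | P2 36-50 | P4 50-67 | P0 67-85 |
Completion: P0=85  P1=18  P2=50  P3=5  P4=67  P5=26  P6=14  P7=36
Turnaround (C−A): P0=77  P1=7  P2=42  P3=5  P4=65  P5=25  P6=1  P7=26
Waiting = turnaround − burst: P0=59, P1=1, P2=28, P3=0, P4=48, P5=11, P6=0, P7=16
Total waiting = 59 + 1 + 28 + 0 + 48 + 11 + 0 + 16 = 163

163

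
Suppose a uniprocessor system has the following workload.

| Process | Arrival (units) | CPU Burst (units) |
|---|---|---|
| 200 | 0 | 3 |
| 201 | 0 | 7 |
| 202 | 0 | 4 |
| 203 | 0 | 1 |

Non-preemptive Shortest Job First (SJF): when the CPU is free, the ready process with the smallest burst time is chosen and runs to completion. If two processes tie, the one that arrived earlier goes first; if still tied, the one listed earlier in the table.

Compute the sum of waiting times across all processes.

13

Timeline: | 203 0-1 | 200 1-4 | 202 4-8 | 201 8-15 |
Completion: 200=4  201=15  202=8  203=1
Turnaround (C−A): 200=4  201=15  202=8  203=1
Waiting = turnaround − burst: 200=1, 201=8, 202=4, 203=0
Total waiting = 1 + 8 + 4 + 0 = 13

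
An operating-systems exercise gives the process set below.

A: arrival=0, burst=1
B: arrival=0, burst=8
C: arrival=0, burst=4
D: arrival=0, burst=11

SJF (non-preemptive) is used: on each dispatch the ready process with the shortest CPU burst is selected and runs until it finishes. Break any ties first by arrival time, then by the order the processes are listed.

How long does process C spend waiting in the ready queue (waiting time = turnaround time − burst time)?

1

Gantt: | A 0-1 | C 1-5 | B 5-13 | D 13-24 |
Completion: A=1  B=13  C=5  D=24
Waiting(C) = turnaround − burst = 5 − 4 = 1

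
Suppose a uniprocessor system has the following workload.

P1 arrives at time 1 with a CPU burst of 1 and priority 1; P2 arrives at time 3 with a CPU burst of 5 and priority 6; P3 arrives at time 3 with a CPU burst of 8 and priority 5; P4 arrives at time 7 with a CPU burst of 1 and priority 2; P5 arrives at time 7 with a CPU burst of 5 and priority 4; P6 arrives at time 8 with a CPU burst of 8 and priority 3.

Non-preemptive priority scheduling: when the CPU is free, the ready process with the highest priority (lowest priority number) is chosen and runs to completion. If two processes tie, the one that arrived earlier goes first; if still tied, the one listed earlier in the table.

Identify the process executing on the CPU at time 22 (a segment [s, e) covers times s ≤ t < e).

Gantt: | idle 0-1 | P1 1-2 | idle 2-3 | P3 3-11 | P4 11-12 | P6 12-20 | P5 20-25 | P2 25-30 |
Completion: P1=2  P2=30  P3=11  P4=12  P5=25  P6=20

P5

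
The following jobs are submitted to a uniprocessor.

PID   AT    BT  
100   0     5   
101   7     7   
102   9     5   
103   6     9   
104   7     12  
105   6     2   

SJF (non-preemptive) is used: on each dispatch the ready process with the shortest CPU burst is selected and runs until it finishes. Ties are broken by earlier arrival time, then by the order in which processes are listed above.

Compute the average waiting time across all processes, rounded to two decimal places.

Gantt: | 100 0-5 | idle 5-6 | 105 6-8 | 101 8-15 | 102 15-20 | 103 20-29 | 104 29-41 |
Completion: 100=5  101=15  102=20  103=29  104=41  105=8
Turnaround (C−A): 100=5  101=8  102=11  103=23  104=34  105=2
Waiting times: 100=0, 101=1, 102=6, 103=14, 104=22, 105=0
Average waiting = (0+1+6+14+22+0) / 6 = 43/6 = 7.17

7.17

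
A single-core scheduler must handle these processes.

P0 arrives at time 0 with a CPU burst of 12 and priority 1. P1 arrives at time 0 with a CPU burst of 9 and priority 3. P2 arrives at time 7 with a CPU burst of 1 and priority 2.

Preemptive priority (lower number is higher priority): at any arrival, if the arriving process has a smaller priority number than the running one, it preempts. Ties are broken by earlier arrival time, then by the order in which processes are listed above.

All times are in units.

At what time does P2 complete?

13

Timeline: | P0 0-12 | P2 12-13 | P1 13-22 |
Completion: P0=12  P1=22  P2=13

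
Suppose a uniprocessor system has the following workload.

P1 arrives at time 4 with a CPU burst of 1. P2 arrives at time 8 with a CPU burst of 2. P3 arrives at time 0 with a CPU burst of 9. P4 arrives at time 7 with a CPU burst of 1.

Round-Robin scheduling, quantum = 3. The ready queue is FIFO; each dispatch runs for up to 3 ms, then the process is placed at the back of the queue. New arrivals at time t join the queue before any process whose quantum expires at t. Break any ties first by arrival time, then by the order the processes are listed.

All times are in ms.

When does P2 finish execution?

13

Schedule: | P3 0-6 | P1 6-7 | P3 7-10 | P4 10-11 | P2 11-13 |
Completion: P1=7  P2=13  P3=10  P4=11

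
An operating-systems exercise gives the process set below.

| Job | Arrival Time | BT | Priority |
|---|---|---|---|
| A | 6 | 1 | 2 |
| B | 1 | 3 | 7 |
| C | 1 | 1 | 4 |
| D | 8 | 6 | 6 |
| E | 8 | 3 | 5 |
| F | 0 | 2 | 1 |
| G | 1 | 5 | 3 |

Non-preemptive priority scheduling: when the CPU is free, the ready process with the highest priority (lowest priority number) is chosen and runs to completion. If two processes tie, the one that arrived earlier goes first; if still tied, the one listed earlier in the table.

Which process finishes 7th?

B

Gantt: | F 0-2 | G 2-7 | A 7-8 | C 8-9 | E 9-12 | D 12-18 | B 18-21 |
Completion: A=8  B=21  C=9  D=18  E=12  F=2  G=7
Turnaround (C−A): A=2  B=20  C=8  D=10  E=4  F=2  G=6
Finish order: F → G → A → C → E → D → B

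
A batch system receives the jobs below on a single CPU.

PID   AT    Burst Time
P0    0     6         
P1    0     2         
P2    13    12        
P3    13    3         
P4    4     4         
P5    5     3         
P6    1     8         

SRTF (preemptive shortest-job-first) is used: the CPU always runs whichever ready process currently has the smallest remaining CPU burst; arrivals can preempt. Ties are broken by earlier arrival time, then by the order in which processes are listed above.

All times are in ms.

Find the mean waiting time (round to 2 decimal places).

Schedule: | P1 0-2 | P0 2-8 | P5 8-11 | P4 11-15 | P3 15-18 | P6 18-26 | P2 26-38 |
Completion: P0=8  P1=2  P2=38  P3=18  P4=15  P5=11  P6=26
Turnaround (C−A): P0=8  P1=2  P2=25  P3=5  P4=11  P5=6  P6=25
Waiting times: P0=2, P1=0, P2=13, P3=2, P4=7, P5=3, P6=17
Average waiting = (2+0+13+2+7+3+17) / 7 = 44/7 = 6.29

6.29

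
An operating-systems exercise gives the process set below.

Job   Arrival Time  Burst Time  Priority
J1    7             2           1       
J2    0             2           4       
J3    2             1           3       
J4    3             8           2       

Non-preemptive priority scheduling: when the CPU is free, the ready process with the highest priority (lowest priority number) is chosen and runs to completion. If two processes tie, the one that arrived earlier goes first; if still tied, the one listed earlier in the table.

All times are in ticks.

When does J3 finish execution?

Gantt: | J2 0-2 | J3 2-3 | J4 3-11 | J1 11-13 |
Completion: J1=13  J2=2  J3=3  J4=11
Turnaround (C−A): J1=6  J2=2  J3=1  J4=8

3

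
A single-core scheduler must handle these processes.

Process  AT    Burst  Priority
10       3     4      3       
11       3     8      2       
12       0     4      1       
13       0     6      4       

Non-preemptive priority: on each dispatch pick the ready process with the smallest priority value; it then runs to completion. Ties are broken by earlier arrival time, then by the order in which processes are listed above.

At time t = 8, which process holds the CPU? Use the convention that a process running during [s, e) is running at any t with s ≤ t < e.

11

Gantt: | 12 0-4 | 11 4-12 | 10 12-16 | 13 16-22 |
Completion: 10=16  11=12  12=4  13=22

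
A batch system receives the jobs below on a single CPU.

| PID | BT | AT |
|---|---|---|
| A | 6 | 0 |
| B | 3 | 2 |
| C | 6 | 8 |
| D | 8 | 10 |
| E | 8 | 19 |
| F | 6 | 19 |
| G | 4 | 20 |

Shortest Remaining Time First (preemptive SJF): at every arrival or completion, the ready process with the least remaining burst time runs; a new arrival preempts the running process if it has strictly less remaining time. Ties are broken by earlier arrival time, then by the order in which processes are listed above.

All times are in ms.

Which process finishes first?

B

Gantt: | A 0-2 | B 2-5 | A 5-9 | C 9-15 | D 15-23 | G 23-27 | F 27-33 | E 33-41 |
Completion: A=9  B=5  C=15  D=23  E=41  F=33  G=27
Turnaround (C−A): A=9  B=3  C=7  D=13  E=22  F=14  G=7
Finish order: B → A → C → D → G → F → E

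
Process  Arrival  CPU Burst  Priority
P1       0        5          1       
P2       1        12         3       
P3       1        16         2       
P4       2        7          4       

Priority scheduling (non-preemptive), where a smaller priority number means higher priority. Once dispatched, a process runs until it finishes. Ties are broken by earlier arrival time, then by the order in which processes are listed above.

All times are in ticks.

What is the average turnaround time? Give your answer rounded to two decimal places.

Schedule: | P1 0-5 | P3 5-21 | P2 21-33 | P4 33-40 |
Completion: P1=5  P2=33  P3=21  P4=40
Turnaround (C−A): P1=5  P2=32  P3=20  P4=38
Turnaround times: P1=5, P2=32, P3=20, P4=38
Average turnaround = (5+32+20+38) / 4 = 95/4 = 23.75

23.75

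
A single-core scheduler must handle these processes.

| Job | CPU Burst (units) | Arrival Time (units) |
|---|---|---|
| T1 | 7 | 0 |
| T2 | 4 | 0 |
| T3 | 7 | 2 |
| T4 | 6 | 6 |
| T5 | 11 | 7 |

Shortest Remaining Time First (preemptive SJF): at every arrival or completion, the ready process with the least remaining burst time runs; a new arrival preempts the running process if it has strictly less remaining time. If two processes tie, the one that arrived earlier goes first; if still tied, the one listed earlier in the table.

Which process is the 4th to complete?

T3

Schedule: | T2 0-4 | T1 4-11 | T4 11-17 | T3 17-24 | T5 24-35 |
Completion: T1=11  T2=4  T3=24  T4=17  T5=35
Finish order: T2 → T1 → T4 → T3 → T5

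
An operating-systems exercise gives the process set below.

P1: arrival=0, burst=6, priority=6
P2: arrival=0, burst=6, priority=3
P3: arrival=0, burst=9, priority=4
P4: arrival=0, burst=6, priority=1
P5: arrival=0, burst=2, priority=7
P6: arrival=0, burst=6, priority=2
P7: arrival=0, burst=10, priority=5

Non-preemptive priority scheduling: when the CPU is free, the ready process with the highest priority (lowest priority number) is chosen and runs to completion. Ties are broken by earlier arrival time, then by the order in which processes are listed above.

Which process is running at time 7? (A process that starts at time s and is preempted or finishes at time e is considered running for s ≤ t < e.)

P6

Schedule: | P4 0-6 | P6 6-12 | P2 12-18 | P3 18-27 | P7 27-37 | P1 37-43 | P5 43-45 |
Completion: P1=43  P2=18  P3=27  P4=6  P5=45  P6=12  P7=37
Turnaround (C−A): P1=43  P2=18  P3=27  P4=6  P5=45  P6=12  P7=37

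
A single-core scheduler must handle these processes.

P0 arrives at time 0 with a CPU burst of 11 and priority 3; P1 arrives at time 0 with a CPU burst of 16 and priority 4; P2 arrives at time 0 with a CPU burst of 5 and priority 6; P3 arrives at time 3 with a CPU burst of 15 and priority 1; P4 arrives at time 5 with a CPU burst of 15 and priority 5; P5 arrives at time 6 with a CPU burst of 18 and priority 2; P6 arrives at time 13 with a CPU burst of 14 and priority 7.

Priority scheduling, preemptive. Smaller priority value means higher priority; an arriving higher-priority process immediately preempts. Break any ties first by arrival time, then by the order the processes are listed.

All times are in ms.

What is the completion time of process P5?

36

Schedule: | P0 0-3 | P3 3-18 | P5 18-36 | P0 36-44 | P1 44-60 | P4 60-75 | P2 75-80 | P6 80-94 |
Completion: P0=44  P1=60  P2=80  P3=18  P4=75  P5=36  P6=94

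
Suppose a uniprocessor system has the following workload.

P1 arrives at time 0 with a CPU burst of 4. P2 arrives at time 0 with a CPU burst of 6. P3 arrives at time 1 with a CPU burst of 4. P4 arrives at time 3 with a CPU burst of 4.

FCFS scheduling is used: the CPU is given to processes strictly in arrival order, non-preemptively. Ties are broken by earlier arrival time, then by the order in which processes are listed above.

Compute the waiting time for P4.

11

Timeline: | P1 0-4 | P2 4-10 | P3 10-14 | P4 14-18 |
Completion: P1=4  P2=10  P3=14  P4=18
Waiting(P4) = turnaround − burst = 15 − 4 = 11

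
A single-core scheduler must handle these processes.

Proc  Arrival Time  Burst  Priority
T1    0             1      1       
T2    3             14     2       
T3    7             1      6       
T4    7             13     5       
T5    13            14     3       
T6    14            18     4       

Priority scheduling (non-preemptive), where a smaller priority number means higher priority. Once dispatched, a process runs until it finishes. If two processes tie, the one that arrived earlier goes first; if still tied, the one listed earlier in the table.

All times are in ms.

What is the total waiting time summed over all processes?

Gantt: | T1 0-1 | idle 1-3 | T2 3-17 | T5 17-31 | T6 31-49 | T4 49-62 | T3 62-63 |
Completion: T1=1  T2=17  T3=63  T4=62  T5=31  T6=49
Turnaround (C−A): T1=1  T2=14  T3=56  T4=55  T5=18  T6=35
Waiting = turnaround − burst: T1=0, T2=0, T3=55, T4=42, T5=4, T6=17
Total waiting = 0 + 0 + 55 + 42 + 4 + 17 = 118

118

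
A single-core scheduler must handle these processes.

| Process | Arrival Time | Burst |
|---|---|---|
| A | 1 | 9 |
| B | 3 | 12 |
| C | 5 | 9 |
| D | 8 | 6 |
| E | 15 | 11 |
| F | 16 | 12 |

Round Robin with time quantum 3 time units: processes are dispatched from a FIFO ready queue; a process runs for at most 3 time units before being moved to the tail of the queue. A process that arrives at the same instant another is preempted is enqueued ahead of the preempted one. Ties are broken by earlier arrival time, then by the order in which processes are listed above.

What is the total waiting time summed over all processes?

Timeline: | idle 0-1 | A 1-4 | B 4-7 | A 7-10 | C 10-13 | B 13-16 | D 16-19 | A 19-22 | C 22-25 | E 25-28 | F 28-31 | B 31-34 | D 34-37 | C 37-40 | E 40-43 | F 43-46 | B 46-49 | E 49-52 | F 52-55 | E 55-57 | F 57-60 |
Completion: A=22  B=49  C=40  D=37  E=57  F=60
Turnaround (C−A): A=21  B=46  C=35  D=29  E=42  F=44
Waiting = turnaround − burst: A=12, B=34, C=26, D=23, E=31, F=32
Total waiting = 12 + 34 + 26 + 23 + 31 + 32 = 158

158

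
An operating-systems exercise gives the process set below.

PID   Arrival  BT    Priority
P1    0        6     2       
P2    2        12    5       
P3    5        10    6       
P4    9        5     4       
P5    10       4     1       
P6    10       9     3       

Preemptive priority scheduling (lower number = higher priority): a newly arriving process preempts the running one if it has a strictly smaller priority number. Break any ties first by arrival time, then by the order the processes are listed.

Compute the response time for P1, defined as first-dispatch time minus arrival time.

0

Schedule: | P1 0-6 | P2 6-9 | P4 9-10 | P5 10-14 | P6 14-23 | P4 23-27 | P2 27-36 | P3 36-46 |
Completion: P1=6  P2=36  P3=46  P4=27  P5=14  P6=23
Turnaround (C−A): P1=6  P2=34  P3=41  P4=18  P5=4  P6=13
Response(P1) = first start − arrival = 0 − 0 = 0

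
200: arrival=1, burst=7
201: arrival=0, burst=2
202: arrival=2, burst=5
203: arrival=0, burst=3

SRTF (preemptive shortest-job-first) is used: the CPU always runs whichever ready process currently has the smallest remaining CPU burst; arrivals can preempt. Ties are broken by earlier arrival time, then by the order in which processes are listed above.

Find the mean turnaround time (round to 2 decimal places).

7.75

Schedule: | 201 0-2 | 203 2-5 | 202 5-10 | 200 10-17 |
Completion: 200=17  201=2  202=10  203=5
Turnaround times: 200=16, 201=2, 202=8, 203=5
Average turnaround = (16+2+8+5) / 4 = 31/4 = 7.75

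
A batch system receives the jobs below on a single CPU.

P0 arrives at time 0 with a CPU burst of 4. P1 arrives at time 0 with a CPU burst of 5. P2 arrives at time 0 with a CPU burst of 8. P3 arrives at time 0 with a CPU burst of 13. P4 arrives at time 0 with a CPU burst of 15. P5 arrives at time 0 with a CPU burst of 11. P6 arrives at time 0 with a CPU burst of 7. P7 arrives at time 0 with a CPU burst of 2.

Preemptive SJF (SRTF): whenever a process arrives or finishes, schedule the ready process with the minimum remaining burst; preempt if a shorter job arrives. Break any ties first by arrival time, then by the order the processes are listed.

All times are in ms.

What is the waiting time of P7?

0

Timeline: | P7 0-2 | P0 2-6 | P1 6-11 | P6 11-18 | P2 18-26 | P5 26-37 | P3 37-50 | P4 50-65 |
Completion: P0=6  P1=11  P2=26  P3=50  P4=65  P5=37  P6=18  P7=2
Waiting(P7) = turnaround − burst = 2 − 2 = 0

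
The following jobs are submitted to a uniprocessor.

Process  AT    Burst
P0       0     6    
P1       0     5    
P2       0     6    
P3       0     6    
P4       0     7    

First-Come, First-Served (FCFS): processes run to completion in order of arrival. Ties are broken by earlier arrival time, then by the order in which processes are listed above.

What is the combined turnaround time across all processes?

87

Schedule: | P0 0-6 | P1 6-11 | P2 11-17 | P3 17-23 | P4 23-30 |
Completion: P0=6  P1=11  P2=17  P3=23  P4=30
Turnaround (C−A): P0=6  P1=11  P2=17  P3=23  P4=30
Turnaround = completion − arrival: P0=6, P1=11, P2=17, P3=23, P4=30
Total turnaround = 6 + 11 + 17 + 23 + 30 = 87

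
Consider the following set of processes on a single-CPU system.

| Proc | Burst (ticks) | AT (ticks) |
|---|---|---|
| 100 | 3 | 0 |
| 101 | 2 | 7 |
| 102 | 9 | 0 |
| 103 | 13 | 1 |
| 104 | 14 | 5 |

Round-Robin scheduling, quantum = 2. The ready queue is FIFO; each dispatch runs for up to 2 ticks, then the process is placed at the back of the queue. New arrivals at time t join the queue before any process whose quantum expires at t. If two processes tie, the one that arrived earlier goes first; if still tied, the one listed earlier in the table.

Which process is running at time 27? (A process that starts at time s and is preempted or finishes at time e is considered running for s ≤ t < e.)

102

Timeline: | 100 0-2 | 102 2-4 | 103 4-6 | 100 6-7 | 102 7-9 | 104 9-11 | 103 11-13 | 101 13-15 | 102 15-17 | 104 17-19 | 103 19-21 | 102 21-23 | 104 23-25 | 103 25-27 | 102 27-28 | 104 28-30 | 103 30-32 | 104 32-34 | 103 34-36 | 104 36-38 | 103 38-39 | 104 39-41 |
Completion: 100=7  101=15  102=28  103=39  104=41
Turnaround (C−A): 100=7  101=8  102=28  103=38  104=36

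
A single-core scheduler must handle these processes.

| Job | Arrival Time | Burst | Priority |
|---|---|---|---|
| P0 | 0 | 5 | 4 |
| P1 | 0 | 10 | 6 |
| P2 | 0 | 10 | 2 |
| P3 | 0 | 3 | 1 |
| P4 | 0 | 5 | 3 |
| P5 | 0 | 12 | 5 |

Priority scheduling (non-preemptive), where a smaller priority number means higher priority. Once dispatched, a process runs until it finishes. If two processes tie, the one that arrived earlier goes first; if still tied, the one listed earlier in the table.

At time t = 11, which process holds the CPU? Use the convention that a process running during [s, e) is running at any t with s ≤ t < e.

P2

Gantt: | P3 0-3 | P2 3-13 | P4 13-18 | P0 18-23 | P5 23-35 | P1 35-45 |
Completion: P0=23  P1=45  P2=13  P3=3  P4=18  P5=35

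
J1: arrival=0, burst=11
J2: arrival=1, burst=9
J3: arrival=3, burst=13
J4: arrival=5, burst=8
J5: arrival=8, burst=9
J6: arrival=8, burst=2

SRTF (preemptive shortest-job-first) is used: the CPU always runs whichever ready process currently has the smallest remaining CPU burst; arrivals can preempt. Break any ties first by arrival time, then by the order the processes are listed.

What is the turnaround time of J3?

Timeline: | J1 0-1 | J2 1-10 | J6 10-12 | J4 12-20 | J5 20-29 | J1 29-39 | J3 39-52 |
Completion: J1=39  J2=10  J3=52  J4=20  J5=29  J6=12
Turnaround (C−A): J1=39  J2=9  J3=49  J4=15  J5=21  J6=4
Turnaround(J3) = completion − arrival = 52 − 3 = 49

49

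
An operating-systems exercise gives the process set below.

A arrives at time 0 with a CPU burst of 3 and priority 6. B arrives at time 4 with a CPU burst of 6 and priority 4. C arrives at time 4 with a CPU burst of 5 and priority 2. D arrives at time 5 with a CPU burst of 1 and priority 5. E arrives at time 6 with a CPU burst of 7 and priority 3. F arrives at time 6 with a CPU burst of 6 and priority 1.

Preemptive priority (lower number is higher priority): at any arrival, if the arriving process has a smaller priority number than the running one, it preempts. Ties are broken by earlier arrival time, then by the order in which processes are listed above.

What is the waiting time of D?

23

Timeline: | A 0-3 | idle 3-4 | C 4-6 | F 6-12 | C 12-15 | E 15-22 | B 22-28 | D 28-29 |
Completion: A=3  B=28  C=15  D=29  E=22  F=12
Turnaround (C−A): A=3  B=24  C=11  D=24  E=16  F=6
Waiting(D) = turnaround − burst = 24 − 1 = 23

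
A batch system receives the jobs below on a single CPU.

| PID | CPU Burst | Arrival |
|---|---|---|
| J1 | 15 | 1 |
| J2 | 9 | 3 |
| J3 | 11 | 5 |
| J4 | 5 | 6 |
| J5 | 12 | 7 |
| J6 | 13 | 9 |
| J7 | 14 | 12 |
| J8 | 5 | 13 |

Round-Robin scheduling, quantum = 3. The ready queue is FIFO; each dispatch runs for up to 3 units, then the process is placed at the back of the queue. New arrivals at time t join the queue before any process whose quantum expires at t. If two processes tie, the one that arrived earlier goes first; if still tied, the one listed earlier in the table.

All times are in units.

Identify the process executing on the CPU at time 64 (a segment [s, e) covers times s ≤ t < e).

J6

Gantt: | idle 0-1 | J1 1-4 | J2 4-7 | J1 7-10 | J3 10-13 | J4 13-16 | J5 16-19 | J2 19-22 | J6 22-25 | J1 25-28 | J7 28-31 | J8 31-34 | J3 34-37 | J4 37-39 | J5 39-42 | J2 42-45 | J6 45-48 | J1 48-51 | J7 51-54 | J8 54-56 | J3 56-59 | J5 59-62 | J6 62-65 | J1 65-68 | J7 68-71 | J3 71-73 | J5 73-76 | J6 76-79 | J7 79-82 | J6 82-83 | J7 83-85 |
Completion: J1=68  J2=45  J3=73  J4=39  J5=76  J6=83  J7=85  J8=56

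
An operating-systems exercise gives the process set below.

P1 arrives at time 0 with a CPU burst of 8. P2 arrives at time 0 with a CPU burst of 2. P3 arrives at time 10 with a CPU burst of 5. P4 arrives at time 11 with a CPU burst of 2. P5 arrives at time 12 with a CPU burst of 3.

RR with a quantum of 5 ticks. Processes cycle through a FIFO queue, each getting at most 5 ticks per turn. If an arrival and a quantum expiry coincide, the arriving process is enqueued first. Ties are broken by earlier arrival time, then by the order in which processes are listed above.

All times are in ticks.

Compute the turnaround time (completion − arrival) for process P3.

Schedule: | P1 0-5 | P2 5-7 | P1 7-10 | P3 10-15 | P4 15-17 | P5 17-20 |
Completion: P1=10  P2=7  P3=15  P4=17  P5=20
Turnaround (C−A): P1=10  P2=7  P3=5  P4=6  P5=8
Turnaround(P3) = completion − arrival = 15 − 10 = 5

5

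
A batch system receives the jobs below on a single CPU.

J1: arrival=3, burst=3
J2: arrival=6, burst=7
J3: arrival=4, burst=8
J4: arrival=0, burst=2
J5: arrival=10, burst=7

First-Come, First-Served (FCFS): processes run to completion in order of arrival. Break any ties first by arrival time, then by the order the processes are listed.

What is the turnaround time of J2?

Timeline: | J4 0-2 | idle 2-3 | J1 3-6 | J3 6-14 | J2 14-21 | J5 21-28 |
Completion: J1=6  J2=21  J3=14  J4=2  J5=28
Turnaround(J2) = completion − arrival = 21 − 6 = 15

15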